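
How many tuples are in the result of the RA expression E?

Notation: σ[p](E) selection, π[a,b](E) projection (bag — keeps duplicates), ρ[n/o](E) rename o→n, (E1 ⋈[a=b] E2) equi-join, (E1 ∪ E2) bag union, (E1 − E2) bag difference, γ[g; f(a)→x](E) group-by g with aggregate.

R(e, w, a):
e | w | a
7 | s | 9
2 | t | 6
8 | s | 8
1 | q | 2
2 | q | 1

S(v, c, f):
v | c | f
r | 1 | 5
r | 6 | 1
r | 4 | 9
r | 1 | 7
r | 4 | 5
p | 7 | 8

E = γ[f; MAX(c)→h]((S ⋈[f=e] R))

Stepwise |·|:
  S → 6
  R → 5
  (S ⋈[f=e] R) → 3
  γ[f; MAX(c)→h]((S ⋈[f=e] R)) → 3

|E| = 3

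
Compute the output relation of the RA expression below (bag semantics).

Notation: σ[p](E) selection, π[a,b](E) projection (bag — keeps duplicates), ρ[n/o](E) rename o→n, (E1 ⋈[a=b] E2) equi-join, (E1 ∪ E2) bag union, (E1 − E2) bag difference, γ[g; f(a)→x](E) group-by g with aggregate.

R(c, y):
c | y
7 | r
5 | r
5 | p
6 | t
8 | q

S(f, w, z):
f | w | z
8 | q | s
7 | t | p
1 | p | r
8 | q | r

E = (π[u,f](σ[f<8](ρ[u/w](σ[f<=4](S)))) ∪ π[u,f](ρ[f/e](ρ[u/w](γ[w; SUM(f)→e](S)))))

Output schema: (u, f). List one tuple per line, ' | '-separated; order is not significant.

Subexpression sizes:
  S → 4
  σ[f<=4](S) → 1
  ρ[u/w](σ[f<=4](S)) → 1
  σ[f<8](ρ[u/w](σ[f<=4](S))) → 1
  π[u,f](σ[f<8](ρ[u/w](σ[f<=4](S)))) → 1
  S → 4
  γ[w; SUM(f)→e](S) → 3
  ρ[u/w](γ[w; SUM(f)→e](S)) → 3
  ρ[f/e](ρ[u/w](γ[w; SUM(f)→e](S))) → 3
  π[u,f](ρ[f/e](ρ[u/w](γ[w; SUM(f)→e](S)))) → 3
  (π[u,f](σ[f<8](ρ[u/w](σ[f<=4](S)))) ∪ π[u,f](ρ[f/e](ρ[u/w](γ[w; SUM(f)→e](S))))) → 4

== RESULT ==
u | f
p | 1
p | 1
q | 16
t | 7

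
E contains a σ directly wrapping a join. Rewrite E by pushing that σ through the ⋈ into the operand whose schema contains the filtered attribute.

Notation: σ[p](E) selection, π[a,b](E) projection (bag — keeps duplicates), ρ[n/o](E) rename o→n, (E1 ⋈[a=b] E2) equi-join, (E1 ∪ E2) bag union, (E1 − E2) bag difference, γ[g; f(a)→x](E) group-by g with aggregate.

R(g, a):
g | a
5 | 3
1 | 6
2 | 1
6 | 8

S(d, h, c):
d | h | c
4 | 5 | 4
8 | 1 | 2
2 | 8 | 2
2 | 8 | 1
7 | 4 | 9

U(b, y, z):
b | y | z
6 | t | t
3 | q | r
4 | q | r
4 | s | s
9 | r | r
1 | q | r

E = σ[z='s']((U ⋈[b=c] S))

σ filters on z, owned by the left side.
E' = (σ[z='s'](U) ⋈[b=c] S)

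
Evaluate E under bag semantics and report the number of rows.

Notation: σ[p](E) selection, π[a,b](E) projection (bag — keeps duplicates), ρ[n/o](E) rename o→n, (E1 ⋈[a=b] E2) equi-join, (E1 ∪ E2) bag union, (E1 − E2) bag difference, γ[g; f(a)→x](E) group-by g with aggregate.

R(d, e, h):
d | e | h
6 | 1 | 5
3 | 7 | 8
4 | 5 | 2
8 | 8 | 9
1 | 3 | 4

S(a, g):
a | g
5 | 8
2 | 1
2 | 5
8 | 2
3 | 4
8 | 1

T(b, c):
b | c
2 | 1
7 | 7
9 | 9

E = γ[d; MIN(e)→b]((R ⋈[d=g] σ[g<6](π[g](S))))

Per-node cardinality:
  R → 5
  S → 6
  π[g](S) → 6
  σ[g<6](π[g](S)) → 5
  (R ⋈[d=g] σ[g<6](π[g](S))) → 3
  γ[d; MIN(e)→b]((R ⋈[d=g] σ[g<6](π[g](S)))) → 2

|E| = 2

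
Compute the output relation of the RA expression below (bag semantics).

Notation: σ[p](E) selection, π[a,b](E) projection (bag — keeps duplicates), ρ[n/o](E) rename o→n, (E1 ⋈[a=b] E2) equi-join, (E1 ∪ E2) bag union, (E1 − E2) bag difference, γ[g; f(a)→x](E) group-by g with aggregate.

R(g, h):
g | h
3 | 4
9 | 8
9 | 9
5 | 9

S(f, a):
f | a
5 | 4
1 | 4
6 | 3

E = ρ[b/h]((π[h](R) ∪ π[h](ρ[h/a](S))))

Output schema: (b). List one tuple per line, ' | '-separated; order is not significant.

Stepwise |·|:
  R → 4
  π[h](R) → 4
  S → 3
  ρ[h/a](S) → 3
  π[h](ρ[h/a](S)) → 3
  (π[h](R) ∪ π[h](ρ[h/a](S))) → 7
  ρ[b/h]((π[h](R) ∪ π[h](ρ[h/a](S)))) → 7

== RESULT ==
b
3
4
4
4
8
9
9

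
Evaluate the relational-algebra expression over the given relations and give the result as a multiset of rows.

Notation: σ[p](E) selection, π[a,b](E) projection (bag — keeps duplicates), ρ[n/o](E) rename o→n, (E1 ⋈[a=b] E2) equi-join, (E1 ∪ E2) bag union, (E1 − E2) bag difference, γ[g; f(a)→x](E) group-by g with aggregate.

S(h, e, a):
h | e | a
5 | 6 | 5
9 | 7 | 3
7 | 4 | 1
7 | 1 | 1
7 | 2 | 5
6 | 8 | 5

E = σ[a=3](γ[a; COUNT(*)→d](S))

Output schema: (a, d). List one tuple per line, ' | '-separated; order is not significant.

Subexpression sizes:
  S → 6
  γ[a; COUNT(*)→d](S) → 3
  σ[a=3](γ[a; COUNT(*)→d](S)) → 1

== RESULT ==
a | d
3 | 1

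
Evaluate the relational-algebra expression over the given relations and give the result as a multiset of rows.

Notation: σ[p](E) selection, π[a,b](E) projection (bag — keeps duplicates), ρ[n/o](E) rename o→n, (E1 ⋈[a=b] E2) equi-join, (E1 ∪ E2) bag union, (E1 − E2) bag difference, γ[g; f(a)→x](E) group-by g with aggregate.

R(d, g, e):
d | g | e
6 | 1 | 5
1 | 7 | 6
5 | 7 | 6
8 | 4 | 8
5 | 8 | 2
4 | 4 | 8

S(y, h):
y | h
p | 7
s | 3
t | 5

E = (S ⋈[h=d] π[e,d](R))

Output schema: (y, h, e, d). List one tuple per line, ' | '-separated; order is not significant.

Subexpression sizes:
  S → 3
  R → 6
  π[e,d](R) → 6
  (S ⋈[h=d] π[e,d](R)) → 2

== RESULT ==
y | h | e | d
t | 5 | 2 | 5
t | 5 | 6 | 5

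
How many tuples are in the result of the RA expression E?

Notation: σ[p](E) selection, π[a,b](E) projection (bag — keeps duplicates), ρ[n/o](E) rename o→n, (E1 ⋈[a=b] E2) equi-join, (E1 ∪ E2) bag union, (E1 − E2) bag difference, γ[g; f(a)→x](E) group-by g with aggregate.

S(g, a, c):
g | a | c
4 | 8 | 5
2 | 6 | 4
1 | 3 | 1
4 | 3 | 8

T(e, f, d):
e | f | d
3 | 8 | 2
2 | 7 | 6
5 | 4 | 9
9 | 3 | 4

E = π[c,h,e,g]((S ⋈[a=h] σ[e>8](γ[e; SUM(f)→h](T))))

Subexpression sizes:
  S → 4
  T → 4
  γ[e; SUM(f)→h](T) → 4
  σ[e>8](γ[e; SUM(f)→h](T)) → 1
  (S ⋈[a=h] σ[e>8](γ[e; SUM(f)→h](T))) → 2
  π[c,h,e,g]((S ⋈[a=h] σ[e>8](γ[e; SUM(f)→h](T)))) → 2

|E| = 2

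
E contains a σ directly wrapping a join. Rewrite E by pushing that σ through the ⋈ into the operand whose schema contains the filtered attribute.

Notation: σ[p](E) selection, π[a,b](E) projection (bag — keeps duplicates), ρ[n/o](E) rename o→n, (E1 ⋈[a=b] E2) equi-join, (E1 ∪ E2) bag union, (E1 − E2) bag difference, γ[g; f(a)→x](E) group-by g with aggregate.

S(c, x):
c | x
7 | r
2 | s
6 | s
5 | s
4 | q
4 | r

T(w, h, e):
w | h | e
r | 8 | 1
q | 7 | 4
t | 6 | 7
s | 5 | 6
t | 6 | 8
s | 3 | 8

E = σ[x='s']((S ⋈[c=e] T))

σ filters on x, owned by the left side.
E' = (σ[x='s'](S) ⋈[c=e] T)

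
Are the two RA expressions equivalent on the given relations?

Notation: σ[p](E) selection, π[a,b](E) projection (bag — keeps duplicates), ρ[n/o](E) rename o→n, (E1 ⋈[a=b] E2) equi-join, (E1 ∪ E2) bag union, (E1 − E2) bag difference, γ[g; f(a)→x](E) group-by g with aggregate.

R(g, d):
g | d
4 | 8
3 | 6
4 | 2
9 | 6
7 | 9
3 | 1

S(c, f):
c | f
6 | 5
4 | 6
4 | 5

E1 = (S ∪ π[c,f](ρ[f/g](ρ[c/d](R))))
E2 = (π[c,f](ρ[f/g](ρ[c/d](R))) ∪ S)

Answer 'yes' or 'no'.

E1 row counts bottom-up:
  S → 3
  R → 6
  ρ[c/d](R) → 6
  ρ[f/g](ρ[c/d](R)) → 6
  π[c,f](ρ[f/g](ρ[c/d](R))) → 6
  (S ∪ π[c,f](ρ[f/g](ρ[c/d](R)))) → 9
E2 row counts bottom-up:
  R → 6
  ρ[c/d](R) → 6
  ρ[f/g](ρ[c/d](R)) → 6
  π[c,f](ρ[f/g](ρ[c/d](R))) → 6
  S → 3
  (π[c,f](ρ[f/g](ρ[c/d](R))) ∪ S) → 9

E1 and E2 produce the same multiset:
c | f
1 | 3
2 | 4
4 | 5
4 | 6
6 | 3
6 | 5
6 | 9
8 | 4
9 | 7

yes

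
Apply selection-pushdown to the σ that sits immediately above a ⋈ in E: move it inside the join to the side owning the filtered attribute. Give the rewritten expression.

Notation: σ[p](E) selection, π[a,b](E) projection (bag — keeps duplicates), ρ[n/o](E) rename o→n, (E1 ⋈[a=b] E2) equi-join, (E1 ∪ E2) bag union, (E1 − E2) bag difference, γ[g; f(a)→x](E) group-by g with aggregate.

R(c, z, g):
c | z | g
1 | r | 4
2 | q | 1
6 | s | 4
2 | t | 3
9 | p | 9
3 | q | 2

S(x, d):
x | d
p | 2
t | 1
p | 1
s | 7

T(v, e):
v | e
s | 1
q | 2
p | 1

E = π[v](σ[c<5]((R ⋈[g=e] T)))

σ filters on c, owned by the left side.
E' = π[v]((σ[c<5](R) ⋈[g=e] T))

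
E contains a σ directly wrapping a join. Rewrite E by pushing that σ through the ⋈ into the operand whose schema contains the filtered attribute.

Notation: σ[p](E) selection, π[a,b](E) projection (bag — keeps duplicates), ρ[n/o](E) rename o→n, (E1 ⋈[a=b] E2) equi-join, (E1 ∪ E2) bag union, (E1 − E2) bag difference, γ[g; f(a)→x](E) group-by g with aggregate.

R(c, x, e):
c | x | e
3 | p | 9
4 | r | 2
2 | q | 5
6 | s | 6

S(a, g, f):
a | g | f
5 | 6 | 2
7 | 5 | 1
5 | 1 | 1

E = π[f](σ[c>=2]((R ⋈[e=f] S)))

σ filters on c, owned by the left side.
E' = π[f]((σ[c>=2](R) ⋈[e=f] S))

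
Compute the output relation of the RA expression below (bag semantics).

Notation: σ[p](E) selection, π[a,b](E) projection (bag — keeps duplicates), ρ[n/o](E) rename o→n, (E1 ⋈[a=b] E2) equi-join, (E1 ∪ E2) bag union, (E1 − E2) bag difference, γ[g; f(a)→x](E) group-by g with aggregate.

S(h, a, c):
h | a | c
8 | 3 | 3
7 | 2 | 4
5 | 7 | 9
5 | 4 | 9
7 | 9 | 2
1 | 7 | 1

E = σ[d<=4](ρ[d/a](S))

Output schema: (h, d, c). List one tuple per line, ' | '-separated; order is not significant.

Stepwise |·|:
  S → 6
  ρ[d/a](S) → 6
  σ[d<=4](ρ[d/a](S)) → 3

== RESULT ==
h | d | c
5 | 4 | 9
7 | 2 | 4
8 | 3 | 3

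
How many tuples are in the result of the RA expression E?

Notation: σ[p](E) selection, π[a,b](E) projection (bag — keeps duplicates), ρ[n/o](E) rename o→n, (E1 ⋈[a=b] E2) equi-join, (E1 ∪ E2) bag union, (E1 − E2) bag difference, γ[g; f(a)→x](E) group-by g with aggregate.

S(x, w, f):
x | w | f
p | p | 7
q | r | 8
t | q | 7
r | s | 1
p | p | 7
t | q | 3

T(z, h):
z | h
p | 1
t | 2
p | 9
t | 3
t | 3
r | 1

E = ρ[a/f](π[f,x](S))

Subexpression sizes:
  S → 6
  π[f,x](S) → 6
  ρ[a/f](π[f,x](S)) → 6

|E| = 6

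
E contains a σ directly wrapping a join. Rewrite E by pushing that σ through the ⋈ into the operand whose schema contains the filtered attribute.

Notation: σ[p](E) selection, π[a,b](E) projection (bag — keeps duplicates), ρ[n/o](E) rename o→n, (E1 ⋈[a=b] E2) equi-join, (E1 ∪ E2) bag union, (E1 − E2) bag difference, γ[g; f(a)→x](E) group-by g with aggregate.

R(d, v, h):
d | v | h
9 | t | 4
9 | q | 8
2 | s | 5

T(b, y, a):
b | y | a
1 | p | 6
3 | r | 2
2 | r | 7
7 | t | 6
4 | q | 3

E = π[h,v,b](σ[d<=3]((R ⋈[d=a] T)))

σ filters on d, owned by the left side.
E' = π[h,v,b]((σ[d<=3](R) ⋈[d=a] T))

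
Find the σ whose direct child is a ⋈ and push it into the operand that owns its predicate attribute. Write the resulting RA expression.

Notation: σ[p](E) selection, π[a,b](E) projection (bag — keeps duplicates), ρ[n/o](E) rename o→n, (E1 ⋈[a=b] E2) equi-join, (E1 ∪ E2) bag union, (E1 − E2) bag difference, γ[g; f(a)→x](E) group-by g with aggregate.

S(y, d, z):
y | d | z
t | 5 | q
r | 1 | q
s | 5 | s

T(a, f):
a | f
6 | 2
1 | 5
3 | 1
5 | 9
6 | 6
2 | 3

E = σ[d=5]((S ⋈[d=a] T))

σ filters on d, owned by the left side.
E' = (σ[d=5](S) ⋈[d=a] T)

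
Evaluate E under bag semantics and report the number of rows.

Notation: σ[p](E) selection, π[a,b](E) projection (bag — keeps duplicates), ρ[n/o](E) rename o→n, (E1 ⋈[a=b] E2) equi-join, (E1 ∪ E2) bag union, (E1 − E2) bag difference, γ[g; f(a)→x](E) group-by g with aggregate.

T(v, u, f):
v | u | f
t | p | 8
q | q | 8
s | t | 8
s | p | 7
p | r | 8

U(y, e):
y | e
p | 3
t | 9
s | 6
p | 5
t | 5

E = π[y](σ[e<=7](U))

Subexpression sizes:
  U → 5
  σ[e<=7](U) → 4
  π[y](σ[e<=7](U)) → 4

|E| = 4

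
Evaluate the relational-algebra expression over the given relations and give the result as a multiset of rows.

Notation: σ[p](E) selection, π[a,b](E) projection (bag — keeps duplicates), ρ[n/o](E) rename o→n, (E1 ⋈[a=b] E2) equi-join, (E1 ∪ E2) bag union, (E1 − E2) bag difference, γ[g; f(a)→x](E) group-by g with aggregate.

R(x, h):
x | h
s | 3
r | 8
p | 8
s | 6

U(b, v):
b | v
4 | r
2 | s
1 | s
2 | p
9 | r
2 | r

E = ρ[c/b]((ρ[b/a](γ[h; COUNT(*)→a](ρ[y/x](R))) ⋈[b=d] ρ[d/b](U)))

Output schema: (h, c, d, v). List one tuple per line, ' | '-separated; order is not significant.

Per-node cardinality:
  R → 4
  ρ[y/x](R) → 4
  γ[h; COUNT(*)→a](ρ[y/x](R)) → 3
  ρ[b/a](γ[h; COUNT(*)→a](ρ[y/x](R))) → 3
  U → 6
  ρ[d/b](U) → 6
  (ρ[b/a](γ[h; COUNT(*)→a](ρ[y/x](R))) ⋈[b=d] ρ[d/b](U)) → 5
  ρ[c/b]((ρ[b/a](γ[h; COUNT(*)→a](ρ[y/x](R))) ⋈[b=d] ρ[d/b](U))) → 5

== RESULT ==
h | c | d | v
3 | 1 | 1 | s
6 | 1 | 1 | s
8 | 2 | 2 | p
8 | 2 | 2 | r
8 | 2 | 2 | s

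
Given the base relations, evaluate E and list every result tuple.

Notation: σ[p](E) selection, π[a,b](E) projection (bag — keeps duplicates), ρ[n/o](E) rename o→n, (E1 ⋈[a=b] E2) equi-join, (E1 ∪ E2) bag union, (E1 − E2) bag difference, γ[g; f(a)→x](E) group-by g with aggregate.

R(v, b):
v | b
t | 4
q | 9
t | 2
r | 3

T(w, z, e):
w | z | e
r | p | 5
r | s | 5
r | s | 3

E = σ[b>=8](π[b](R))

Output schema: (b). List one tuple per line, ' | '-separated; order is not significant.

Stepwise |·|:
  R → 4
  π[b](R) → 4
  σ[b>=8](π[b](R)) → 1

== RESULT ==
b
9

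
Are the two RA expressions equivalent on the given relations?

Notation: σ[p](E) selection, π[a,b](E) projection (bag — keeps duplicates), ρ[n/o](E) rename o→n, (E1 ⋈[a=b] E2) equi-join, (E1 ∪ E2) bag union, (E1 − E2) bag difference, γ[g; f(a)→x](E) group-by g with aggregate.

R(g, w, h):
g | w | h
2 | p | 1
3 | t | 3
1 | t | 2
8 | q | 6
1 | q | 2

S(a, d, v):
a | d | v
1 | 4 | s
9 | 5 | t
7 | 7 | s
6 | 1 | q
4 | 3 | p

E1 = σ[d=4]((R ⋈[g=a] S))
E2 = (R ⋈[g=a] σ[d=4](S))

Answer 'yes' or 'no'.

E1 row counts bottom-up:
  R → 5
  S → 5
  (R ⋈[g=a] S) → 2
  σ[d=4]((R ⋈[g=a] S)) → 2
E2 row counts bottom-up:
  R → 5
  S → 5
  σ[d=4](S) → 1
  (R ⋈[g=a] σ[d=4](S)) → 2

E1 and E2 produce the same multiset:
g | w | h | a | d | v
1 | q | 2 | 1 | 4 | s
1 | t | 2 | 1 | 4 | s

yes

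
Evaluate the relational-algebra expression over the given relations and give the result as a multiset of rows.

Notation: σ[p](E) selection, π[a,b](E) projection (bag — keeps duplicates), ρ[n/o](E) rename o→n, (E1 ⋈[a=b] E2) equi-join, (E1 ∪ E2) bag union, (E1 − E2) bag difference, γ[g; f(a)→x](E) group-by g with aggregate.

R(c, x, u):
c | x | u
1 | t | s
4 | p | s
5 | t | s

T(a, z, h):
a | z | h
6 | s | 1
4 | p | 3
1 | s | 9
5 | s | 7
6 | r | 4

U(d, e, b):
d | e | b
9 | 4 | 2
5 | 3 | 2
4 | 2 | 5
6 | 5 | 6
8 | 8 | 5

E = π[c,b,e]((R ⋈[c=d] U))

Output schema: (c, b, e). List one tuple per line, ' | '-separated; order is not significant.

Row counts bottom-up:
  R → 3
  U → 5
  (R ⋈[c=d] U) → 2
  π[c,b,e]((R ⋈[c=d] U)) → 2

== RESULT ==
c | b | e
4 | 5 | 2
5 | 2 | 3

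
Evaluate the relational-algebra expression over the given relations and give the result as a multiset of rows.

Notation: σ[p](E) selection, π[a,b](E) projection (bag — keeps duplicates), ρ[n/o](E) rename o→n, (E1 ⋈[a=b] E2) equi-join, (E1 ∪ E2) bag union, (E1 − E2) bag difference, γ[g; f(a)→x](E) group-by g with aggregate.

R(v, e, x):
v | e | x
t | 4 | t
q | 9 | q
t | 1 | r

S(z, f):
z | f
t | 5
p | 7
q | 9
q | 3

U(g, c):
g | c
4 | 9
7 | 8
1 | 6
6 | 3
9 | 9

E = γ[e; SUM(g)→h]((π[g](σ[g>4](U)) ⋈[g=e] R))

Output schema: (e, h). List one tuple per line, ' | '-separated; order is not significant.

Per-node cardinality:
  U → 5
  σ[g>4](U) → 3
  π[g](σ[g>4](U)) → 3
  R → 3
  (π[g](σ[g>4](U)) ⋈[g=e] R) → 1
  γ[e; SUM(g)→h]((π[g](σ[g>4](U)) ⋈[g=e] R)) → 1

== RESULT ==
e | h
9 | 9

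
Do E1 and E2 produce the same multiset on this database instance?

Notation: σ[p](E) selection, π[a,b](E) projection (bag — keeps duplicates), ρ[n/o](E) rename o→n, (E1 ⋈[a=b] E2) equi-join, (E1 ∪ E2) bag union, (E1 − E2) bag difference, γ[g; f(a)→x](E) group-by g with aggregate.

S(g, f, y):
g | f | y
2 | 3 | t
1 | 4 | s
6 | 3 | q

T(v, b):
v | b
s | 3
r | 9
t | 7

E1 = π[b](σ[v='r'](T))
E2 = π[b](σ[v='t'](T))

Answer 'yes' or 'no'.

E1 row counts bottom-up:
  T → 3
  σ[v='r'](T) → 1
  π[b](σ[v='r'](T)) → 1
E2 row counts bottom-up:
  T → 3
  σ[v='t'](T) → 1
  π[b](σ[v='t'](T)) → 1

E1 result:
b
9
E2 result:
b
7
Witness: (7,) appears 0× in E1 but 1× in E2.

no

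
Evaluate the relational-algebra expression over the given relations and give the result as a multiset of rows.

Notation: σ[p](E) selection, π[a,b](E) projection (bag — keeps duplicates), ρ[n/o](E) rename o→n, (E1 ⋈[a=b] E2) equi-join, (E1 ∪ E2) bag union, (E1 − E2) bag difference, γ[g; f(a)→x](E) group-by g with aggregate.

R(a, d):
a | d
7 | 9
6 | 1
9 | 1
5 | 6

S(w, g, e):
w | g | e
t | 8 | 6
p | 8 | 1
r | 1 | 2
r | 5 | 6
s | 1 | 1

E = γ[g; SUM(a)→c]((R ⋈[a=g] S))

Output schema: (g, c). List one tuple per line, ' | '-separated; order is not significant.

Per-node cardinality:
  R → 4
  S → 5
  (R ⋈[a=g] S) → 1
  γ[g; SUM(a)→c]((R ⋈[a=g] S)) → 1

== RESULT ==
g | c
5 | 5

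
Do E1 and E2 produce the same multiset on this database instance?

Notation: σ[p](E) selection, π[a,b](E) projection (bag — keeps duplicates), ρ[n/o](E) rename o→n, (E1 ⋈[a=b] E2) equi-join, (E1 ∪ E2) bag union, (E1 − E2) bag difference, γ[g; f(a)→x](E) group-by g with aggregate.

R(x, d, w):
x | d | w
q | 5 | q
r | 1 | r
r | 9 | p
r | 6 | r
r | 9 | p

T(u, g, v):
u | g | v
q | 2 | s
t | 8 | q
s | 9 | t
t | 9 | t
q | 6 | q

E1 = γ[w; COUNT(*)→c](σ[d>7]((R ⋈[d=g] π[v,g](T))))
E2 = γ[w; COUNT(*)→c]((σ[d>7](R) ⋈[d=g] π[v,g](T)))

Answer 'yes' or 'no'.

E1 subexpression sizes:
  R → 5
  T → 5
  π[v,g](T) → 5
  (R ⋈[d=g] π[v,g](T)) → 5
  σ[d>7]((R ⋈[d=g] π[v,g](T))) → 4
  γ[w; COUNT(*)→c](σ[d>7]((R ⋈[d=g] π[v,g](T)))) → 1
E2 subexpression sizes:
  R → 5
  σ[d>7](R) → 2
  T → 5
  π[v,g](T) → 5
  (σ[d>7](R) ⋈[d=g] π[v,g](T)) → 4
  γ[w; COUNT(*)→c]((σ[d>7](R) ⋈[d=g] π[v,g](T))) → 1

E1 and E2 produce the same multiset:
w | c
p | 4

yes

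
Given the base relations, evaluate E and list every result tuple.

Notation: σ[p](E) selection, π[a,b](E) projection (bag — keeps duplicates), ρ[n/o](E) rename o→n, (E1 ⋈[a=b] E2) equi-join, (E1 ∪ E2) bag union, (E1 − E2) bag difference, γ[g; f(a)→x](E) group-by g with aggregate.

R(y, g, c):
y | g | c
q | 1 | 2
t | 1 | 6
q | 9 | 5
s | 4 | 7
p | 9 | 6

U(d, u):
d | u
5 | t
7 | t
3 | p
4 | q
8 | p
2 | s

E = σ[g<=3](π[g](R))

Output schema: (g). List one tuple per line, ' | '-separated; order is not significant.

Row counts bottom-up:
  R → 5
  π[g](R) → 5
  σ[g<=3](π[g](R)) → 2

== RESULT ==
g
1
1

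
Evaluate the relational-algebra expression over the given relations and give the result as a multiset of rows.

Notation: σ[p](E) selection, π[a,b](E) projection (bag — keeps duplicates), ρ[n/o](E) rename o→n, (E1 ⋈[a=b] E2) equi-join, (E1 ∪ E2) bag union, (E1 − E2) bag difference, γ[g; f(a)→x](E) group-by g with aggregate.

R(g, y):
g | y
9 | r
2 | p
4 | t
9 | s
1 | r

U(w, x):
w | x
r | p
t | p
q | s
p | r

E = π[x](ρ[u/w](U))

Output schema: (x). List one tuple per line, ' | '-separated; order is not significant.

Row counts bottom-up:
  U → 4
  ρ[u/w](U) → 4
  π[x](ρ[u/w](U)) → 4

== RESULT ==
x
p
p
r
s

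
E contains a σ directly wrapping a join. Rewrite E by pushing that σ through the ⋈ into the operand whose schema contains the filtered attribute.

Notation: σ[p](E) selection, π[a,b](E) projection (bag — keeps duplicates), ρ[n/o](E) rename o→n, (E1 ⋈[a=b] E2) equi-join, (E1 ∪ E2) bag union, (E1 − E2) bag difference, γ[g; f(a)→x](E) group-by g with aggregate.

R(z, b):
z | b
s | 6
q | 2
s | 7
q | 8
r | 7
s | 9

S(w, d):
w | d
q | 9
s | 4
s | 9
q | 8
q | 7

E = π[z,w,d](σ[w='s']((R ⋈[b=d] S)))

σ filters on w, owned by the right side.
E' = π[z,w,d]((R ⋈[b=d] σ[w='s'](S)))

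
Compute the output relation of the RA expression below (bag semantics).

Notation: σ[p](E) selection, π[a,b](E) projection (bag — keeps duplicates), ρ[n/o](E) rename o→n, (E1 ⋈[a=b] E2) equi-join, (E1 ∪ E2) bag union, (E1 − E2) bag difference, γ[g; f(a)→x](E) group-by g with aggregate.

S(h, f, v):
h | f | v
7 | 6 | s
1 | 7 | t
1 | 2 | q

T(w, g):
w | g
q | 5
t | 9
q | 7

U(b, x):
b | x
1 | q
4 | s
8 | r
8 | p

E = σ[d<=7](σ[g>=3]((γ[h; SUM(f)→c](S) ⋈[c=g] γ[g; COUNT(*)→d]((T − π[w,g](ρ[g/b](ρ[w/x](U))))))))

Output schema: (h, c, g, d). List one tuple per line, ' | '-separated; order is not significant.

Per-node cardinality:
  S → 3
  γ[h; SUM(f)→c](S) → 2
  T → 3
  U → 4
  ρ[w/x](U) → 4
  ρ[g/b](ρ[w/x](U)) → 4
  π[w,g](ρ[g/b](ρ[w/x](U))) → 4
  (T − π[w,g](ρ[g/b](ρ[w/x](U)))) → 3
  γ[g; COUNT(*)→d]((T − π[w,g](ρ[g/b](ρ[w/x](U))))) → 3
  (γ[h; SUM(f)→c](S) ⋈[c=g] γ[g; COUNT(*)→d]((T − π[w,g](ρ[g/b](ρ[w/x](U)))))) → 1
  σ[g>=3]((γ[h; SUM(f)→c](S) ⋈[c=g] γ[g; COUNT(*)→d]((T − π[w,g](ρ[g/b](ρ[w/x](U))))))) → 1
  σ[d<=7](σ[g>=3]((γ[h; SUM(f)→c](S) ⋈[c=g] γ[g; COUNT(*)→d]((T − π[w,g](ρ[g/b](ρ[w/x](U)))))))) → 1

== RESULT ==
h | c | g | d
1 | 9 | 9 | 1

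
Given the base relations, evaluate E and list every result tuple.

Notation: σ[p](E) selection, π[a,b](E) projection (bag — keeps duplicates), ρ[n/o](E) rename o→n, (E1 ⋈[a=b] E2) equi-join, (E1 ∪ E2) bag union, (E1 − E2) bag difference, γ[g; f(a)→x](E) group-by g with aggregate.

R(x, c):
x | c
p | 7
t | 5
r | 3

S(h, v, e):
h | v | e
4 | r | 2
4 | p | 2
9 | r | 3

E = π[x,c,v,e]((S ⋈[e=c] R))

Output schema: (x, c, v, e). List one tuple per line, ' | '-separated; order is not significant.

Subexpression sizes:
  S → 3
  R → 3
  (S ⋈[e=c] R) → 1
  π[x,c,v,e]((S ⋈[e=c] R)) → 1

== RESULT ==
x | c | v | e
r | 3 | r | 3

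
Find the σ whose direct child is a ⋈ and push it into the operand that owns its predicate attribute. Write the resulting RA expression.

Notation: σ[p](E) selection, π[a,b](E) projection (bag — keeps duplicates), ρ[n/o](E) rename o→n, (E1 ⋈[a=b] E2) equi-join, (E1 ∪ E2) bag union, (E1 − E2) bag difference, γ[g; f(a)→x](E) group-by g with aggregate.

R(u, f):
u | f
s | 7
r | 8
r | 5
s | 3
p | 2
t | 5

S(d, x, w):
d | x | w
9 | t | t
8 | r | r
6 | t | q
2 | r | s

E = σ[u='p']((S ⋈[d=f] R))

σ filters on u, owned by the right side.
E' = (S ⋈[d=f] σ[u='p'](R))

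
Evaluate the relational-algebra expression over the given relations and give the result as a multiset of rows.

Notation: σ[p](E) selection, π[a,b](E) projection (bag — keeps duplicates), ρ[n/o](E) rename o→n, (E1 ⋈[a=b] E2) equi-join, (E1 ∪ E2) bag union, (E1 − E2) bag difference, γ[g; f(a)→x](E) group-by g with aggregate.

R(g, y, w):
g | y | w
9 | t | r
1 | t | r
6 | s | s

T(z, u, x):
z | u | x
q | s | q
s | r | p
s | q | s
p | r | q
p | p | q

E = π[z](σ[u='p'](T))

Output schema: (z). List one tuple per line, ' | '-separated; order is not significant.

Subexpression sizes:
  T → 5
  σ[u='p'](T) → 1
  π[z](σ[u='p'](T)) → 1

== RESULT ==
z
p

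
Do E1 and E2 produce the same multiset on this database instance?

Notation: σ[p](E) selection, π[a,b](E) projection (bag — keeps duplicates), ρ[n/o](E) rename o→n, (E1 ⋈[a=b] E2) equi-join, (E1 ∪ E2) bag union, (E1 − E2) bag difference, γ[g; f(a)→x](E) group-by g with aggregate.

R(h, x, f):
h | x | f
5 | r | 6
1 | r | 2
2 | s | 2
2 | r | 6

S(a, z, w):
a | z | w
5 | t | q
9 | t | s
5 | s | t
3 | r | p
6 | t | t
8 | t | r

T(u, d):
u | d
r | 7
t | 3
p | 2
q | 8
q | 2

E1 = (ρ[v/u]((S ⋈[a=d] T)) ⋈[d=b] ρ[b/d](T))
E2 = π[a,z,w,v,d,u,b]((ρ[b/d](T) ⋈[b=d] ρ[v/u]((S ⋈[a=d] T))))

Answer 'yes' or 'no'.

E1 row counts bottom-up:
  S → 6
  T → 5
  (S ⋈[a=d] T) → 2
  ρ[v/u]((S ⋈[a=d] T)) → 2
  T → 5
  ρ[b/d](T) → 5
  (ρ[v/u]((S ⋈[a=d] T)) ⋈[d=b] ρ[b/d](T)) → 2
E2 row counts bottom-up:
  T → 5
  ρ[b/d](T) → 5
  S → 6
  T → 5
  (S ⋈[a=d] T) → 2
  ρ[v/u]((S ⋈[a=d] T)) → 2
  (ρ[b/d](T) ⋈[b=d] ρ[v/u]((S ⋈[a=d] T))) → 2
  π[a,z,w,v,d,u,b]((ρ[b/d](T) ⋈[b=d] ρ[v/u]((S ⋈[a=d] T)))) → 2

E1 and E2 produce the same multiset:
a | z | w | v | d | u | b
3 | r | p | t | 3 | t | 3
8 | t | r | q | 8 | q | 8

yes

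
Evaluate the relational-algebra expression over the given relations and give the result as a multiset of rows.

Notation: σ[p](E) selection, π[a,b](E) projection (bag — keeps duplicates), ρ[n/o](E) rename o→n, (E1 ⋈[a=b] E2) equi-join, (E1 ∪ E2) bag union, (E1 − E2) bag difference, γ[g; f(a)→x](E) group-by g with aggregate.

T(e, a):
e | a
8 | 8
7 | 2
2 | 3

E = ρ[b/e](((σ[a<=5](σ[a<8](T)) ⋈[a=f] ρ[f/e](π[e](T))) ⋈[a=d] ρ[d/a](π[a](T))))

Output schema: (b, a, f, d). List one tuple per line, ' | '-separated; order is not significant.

Stepwise |·|:
  T → 3
  σ[a<8](T) → 2
  σ[a<=5](σ[a<8](T)) → 2
  T → 3
  π[e](T) → 3
  ρ[f/e](π[e](T)) → 3
  (σ[a<=5](σ[a<8](T)) ⋈[a=f] ρ[f/e](π[e](T))) → 1
  T → 3
  π[a](T) → 3
  ρ[d/a](π[a](T)) → 3
  ((σ[a<=5](σ[a<8](T)) ⋈[a=f] ρ[f/e](π[e](T))) ⋈[a=d] ρ[d/a](π[a](T))) → 1
  ρ[b/e](((σ[a<=5](σ[a<8](T)) ⋈[a=f] ρ[f/e](π[e](T))) ⋈[a=d] ρ[d/a](π[a](T)))) → 1

== RESULT ==
b | a | f | d
7 | 2 | 2 | 2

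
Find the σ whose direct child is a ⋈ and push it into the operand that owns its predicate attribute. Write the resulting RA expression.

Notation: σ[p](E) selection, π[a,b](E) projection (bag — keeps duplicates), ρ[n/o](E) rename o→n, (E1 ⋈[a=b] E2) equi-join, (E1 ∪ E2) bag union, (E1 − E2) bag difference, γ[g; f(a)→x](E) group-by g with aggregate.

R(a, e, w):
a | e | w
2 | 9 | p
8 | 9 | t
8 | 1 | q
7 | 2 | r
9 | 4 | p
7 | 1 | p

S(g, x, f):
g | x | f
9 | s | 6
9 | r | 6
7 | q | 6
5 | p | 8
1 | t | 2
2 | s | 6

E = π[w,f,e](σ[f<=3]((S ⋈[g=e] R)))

σ filters on f, owned by the left side.
E' = π[w,f,e]((σ[f<=3](S) ⋈[g=e] R))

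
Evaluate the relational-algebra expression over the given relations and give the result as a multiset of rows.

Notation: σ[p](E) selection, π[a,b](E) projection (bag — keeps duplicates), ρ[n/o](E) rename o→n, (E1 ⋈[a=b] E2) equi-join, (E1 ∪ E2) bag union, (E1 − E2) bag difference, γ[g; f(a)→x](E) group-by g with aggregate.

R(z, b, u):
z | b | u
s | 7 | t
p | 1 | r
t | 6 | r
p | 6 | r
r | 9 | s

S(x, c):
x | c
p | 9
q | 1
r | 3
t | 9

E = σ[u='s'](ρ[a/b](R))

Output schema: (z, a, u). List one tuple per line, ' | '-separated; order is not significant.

Stepwise |·|:
  R → 5
  ρ[a/b](R) → 5
  σ[u='s'](ρ[a/b](R)) → 1

== RESULT ==
z | a | u
r | 9 | s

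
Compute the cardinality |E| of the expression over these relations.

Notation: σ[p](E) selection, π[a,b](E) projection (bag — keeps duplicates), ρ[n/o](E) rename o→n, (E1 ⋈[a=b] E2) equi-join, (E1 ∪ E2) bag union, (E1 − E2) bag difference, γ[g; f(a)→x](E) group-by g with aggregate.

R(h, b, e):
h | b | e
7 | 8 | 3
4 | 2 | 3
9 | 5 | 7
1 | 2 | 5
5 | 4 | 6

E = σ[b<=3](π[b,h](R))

Per-node cardinality:
  R → 5
  π[b,h](R) → 5
  σ[b<=3](π[b,h](R)) → 2

|E| = 2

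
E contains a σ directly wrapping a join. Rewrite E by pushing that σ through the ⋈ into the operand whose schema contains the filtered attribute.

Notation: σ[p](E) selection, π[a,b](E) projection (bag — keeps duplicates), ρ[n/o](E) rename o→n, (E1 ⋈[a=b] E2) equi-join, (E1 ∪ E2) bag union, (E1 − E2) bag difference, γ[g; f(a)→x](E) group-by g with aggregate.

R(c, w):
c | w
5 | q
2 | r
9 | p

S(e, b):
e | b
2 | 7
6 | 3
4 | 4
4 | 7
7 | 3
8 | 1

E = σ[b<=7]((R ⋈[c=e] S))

σ filters on b, owned by the right side.
E' = (R ⋈[c=e] σ[b<=7](S))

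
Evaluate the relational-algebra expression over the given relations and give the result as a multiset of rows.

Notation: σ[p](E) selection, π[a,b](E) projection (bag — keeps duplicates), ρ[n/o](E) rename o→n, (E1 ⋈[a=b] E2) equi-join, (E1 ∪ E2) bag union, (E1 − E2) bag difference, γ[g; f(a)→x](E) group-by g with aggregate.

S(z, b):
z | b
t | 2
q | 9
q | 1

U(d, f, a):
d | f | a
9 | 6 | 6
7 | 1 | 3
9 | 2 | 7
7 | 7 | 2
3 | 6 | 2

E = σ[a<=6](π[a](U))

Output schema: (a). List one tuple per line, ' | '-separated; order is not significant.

Row counts bottom-up:
  U → 5
  π[a](U) → 5
  σ[a<=6](π[a](U)) → 4

== RESULT ==
a
2
2
3
6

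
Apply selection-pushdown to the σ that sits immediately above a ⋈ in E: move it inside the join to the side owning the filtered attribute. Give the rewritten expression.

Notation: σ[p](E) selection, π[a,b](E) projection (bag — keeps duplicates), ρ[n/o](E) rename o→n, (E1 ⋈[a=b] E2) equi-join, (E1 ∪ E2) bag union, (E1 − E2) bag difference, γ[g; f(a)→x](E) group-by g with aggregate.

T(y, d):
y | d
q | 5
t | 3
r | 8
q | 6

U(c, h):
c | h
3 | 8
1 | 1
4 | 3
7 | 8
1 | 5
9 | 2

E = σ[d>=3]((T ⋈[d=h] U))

σ filters on d, owned by the left side.
E' = (σ[d>=3](T) ⋈[d=h] U)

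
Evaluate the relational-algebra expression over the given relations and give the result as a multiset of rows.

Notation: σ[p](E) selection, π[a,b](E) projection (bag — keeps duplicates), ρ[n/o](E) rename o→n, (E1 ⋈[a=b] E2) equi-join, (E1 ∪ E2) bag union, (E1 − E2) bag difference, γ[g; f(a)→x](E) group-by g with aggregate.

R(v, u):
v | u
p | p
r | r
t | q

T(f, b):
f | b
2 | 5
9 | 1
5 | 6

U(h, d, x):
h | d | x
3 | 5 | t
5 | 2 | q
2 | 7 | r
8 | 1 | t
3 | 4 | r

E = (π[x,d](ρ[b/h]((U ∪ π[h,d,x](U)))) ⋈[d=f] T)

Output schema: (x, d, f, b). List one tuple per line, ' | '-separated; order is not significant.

Subexpression sizes:
  U → 5
  U → 5
  π[h,d,x](U) → 5
  (U ∪ π[h,d,x](U)) → 10
  ρ[b/h]((U ∪ π[h,d,x](U))) → 10
  π[x,d](ρ[b/h]((U ∪ π[h,d,x](U)))) → 10
  T → 3
  (π[x,d](ρ[b/h]((U ∪ π[h,d,x](U)))) ⋈[d=f] T) → 4

== RESULT ==
x | d | f | b
q | 2 | 2 | 5
q | 2 | 2 | 5
t | 5 | 5 | 6
t | 5 | 5 | 6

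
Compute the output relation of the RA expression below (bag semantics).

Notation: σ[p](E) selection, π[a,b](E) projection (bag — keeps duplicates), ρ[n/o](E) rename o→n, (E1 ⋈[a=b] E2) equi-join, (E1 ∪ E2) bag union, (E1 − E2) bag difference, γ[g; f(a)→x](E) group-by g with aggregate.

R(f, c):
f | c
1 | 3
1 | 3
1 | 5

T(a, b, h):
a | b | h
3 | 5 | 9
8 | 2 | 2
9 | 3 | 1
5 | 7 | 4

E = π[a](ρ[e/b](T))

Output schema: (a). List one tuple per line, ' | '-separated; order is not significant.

Subexpression sizes:
  T → 4
  ρ[e/b](T) → 4
  π[a](ρ[e/b](T)) → 4

== RESULT ==
a
3
5
8
9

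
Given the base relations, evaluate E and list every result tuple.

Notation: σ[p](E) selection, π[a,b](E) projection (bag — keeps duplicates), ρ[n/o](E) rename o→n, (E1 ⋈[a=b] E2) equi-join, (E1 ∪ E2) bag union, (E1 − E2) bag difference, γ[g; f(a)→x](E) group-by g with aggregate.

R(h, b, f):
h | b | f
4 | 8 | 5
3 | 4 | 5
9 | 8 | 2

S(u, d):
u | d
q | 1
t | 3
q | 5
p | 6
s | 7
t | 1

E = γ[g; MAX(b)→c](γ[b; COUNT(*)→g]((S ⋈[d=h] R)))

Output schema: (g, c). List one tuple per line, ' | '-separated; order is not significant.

Per-node cardinality:
  S → 6
  R → 3
  (S ⋈[d=h] R) → 1
  γ[b; COUNT(*)→g]((S ⋈[d=h] R)) → 1
  γ[g; MAX(b)→c](γ[b; COUNT(*)→g]((S ⋈[d=h] R))) → 1

== RESULT ==
g | c
1 | 4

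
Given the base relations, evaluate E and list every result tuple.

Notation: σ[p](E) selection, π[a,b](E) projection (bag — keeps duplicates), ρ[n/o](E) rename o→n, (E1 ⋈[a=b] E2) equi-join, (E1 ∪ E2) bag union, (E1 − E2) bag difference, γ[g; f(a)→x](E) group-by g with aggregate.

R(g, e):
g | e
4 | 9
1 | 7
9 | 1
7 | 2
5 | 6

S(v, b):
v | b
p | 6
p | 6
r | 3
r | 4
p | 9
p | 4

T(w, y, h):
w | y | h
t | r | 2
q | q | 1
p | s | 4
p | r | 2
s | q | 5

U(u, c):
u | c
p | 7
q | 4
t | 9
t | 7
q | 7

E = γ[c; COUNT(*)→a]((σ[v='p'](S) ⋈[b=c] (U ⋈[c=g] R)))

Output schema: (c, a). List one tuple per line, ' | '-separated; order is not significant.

Subexpression sizes:
  S → 6
  σ[v='p'](S) → 4
  U → 5
  R → 5
  (U ⋈[c=g] R) → 5
  (σ[v='p'](S) ⋈[b=c] (U ⋈[c=g] R)) → 2
  γ[c; COUNT(*)→a]((σ[v='p'](S) ⋈[b=c] (U ⋈[c=g] R))) → 2

== RESULT ==
c | a
4 | 1
9 | 1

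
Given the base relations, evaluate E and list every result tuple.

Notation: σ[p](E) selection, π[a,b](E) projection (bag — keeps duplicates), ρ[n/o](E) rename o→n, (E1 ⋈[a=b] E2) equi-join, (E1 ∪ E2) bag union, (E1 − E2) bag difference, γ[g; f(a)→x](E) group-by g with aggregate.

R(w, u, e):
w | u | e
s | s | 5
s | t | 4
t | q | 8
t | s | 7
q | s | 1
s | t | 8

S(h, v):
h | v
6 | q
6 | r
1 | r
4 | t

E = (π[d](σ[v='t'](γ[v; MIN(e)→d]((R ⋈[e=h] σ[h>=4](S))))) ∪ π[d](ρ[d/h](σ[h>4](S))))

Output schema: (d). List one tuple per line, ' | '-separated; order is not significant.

Row counts bottom-up:
  R → 6
  S → 4
  σ[h>=4](S) → 3
  (R ⋈[e=h] σ[h>=4](S)) → 1
  γ[v; MIN(e)→d]((R ⋈[e=h] σ[h>=4](S))) → 1
  σ[v='t'](γ[v; MIN(e)→d]((R ⋈[e=h] σ[h>=4](S)))) → 1
  π[d](σ[v='t'](γ[v; MIN(e)→d]((R ⋈[e=h] σ[h>=4](S))))) → 1
  S → 4
  σ[h>4](S) → 2
  ρ[d/h](σ[h>4](S)) → 2
  π[d](ρ[d/h](σ[h>4](S))) → 2
  (π[d](σ[v='t'](γ[v; MIN(e)→d]((R ⋈[e=h] σ[h>=4](S))))) ∪ π[d](ρ[d/h](σ[h>4](S)))) → 3

== RESULT ==
d
4
6
6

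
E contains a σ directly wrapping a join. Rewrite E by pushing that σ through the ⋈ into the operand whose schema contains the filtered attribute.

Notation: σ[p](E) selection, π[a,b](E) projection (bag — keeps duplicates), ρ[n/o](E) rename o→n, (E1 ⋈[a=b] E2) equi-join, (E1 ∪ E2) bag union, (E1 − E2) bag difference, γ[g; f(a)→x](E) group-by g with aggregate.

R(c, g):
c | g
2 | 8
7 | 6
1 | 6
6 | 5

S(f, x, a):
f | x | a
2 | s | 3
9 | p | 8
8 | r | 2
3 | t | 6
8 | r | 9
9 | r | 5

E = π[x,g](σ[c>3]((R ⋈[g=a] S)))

σ filters on c, owned by the left side.
E' = π[x,g]((σ[c>3](R) ⋈[g=a] S))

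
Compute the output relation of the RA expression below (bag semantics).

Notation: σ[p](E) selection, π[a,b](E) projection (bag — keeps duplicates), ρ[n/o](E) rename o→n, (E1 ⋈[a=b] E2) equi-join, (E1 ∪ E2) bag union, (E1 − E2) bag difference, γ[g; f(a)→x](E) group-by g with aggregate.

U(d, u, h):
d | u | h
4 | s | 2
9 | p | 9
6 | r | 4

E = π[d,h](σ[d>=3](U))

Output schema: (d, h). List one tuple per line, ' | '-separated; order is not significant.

Subexpression sizes:
  U → 3
  σ[d>=3](U) → 3
  π[d,h](σ[d>=3](U)) → 3

== RESULT ==
d | h
4 | 2
6 | 4
9 | 9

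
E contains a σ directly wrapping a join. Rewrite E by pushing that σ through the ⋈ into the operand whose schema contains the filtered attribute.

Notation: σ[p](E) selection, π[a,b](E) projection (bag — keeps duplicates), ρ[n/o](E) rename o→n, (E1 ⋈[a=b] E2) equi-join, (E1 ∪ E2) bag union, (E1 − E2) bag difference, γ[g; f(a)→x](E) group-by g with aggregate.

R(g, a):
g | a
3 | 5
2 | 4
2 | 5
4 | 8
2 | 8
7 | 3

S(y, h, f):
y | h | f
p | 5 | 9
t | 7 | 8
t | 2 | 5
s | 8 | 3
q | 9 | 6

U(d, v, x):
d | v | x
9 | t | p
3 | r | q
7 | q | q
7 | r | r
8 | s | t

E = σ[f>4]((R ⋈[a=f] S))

σ filters on f, owned by the right side.
E' = (R ⋈[a=f] σ[f>4](S))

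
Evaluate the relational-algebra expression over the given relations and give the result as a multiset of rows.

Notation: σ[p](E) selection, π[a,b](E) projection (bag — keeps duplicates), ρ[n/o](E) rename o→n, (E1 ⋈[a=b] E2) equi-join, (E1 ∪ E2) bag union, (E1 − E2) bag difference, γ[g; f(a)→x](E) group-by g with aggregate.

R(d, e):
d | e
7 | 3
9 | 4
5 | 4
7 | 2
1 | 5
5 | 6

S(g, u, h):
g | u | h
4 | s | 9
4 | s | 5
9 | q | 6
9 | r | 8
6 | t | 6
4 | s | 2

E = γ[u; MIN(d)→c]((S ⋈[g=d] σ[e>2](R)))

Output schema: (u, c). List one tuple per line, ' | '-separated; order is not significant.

Per-node cardinality:
  S → 6
  R → 6
  σ[e>2](R) → 5
  (S ⋈[g=d] σ[e>2](R)) → 2
  γ[u; MIN(d)→c]((S ⋈[g=d] σ[e>2](R))) → 2

== RESULT ==
u | c
q | 9
r | 9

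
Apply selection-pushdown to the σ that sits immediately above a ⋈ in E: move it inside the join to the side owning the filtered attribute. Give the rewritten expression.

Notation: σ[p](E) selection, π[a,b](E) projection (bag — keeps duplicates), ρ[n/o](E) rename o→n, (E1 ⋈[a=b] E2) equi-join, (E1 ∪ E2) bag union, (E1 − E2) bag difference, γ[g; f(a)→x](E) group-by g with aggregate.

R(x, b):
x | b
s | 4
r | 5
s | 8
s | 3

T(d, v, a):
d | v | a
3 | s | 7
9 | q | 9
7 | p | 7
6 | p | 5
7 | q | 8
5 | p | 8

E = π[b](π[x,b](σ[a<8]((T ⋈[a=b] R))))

σ filters on a, owned by the left side.
E' = π[b](π[x,b]((σ[a<8](T) ⋈[a=b] R)))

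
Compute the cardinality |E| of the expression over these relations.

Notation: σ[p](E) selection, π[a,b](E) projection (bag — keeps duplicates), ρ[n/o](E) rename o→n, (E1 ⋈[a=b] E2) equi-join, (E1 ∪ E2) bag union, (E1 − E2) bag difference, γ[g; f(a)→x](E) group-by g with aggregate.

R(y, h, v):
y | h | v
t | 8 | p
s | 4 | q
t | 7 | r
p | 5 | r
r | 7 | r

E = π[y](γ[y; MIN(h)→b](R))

Per-node cardinality:
  R → 5
  γ[y; MIN(h)→b](R) → 4
  π[y](γ[y; MIN(h)→b](R)) → 4

|E| = 4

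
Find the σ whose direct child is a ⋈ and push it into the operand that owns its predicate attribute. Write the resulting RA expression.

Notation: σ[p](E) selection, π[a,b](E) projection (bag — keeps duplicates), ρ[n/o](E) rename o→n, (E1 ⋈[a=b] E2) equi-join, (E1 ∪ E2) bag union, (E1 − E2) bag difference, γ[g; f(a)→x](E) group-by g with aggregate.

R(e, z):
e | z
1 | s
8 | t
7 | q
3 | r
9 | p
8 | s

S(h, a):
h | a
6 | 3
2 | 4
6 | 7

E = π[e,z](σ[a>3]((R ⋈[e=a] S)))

σ filters on a, owned by the right side.
E' = π[e,z]((R ⋈[e=a] σ[a>3](S)))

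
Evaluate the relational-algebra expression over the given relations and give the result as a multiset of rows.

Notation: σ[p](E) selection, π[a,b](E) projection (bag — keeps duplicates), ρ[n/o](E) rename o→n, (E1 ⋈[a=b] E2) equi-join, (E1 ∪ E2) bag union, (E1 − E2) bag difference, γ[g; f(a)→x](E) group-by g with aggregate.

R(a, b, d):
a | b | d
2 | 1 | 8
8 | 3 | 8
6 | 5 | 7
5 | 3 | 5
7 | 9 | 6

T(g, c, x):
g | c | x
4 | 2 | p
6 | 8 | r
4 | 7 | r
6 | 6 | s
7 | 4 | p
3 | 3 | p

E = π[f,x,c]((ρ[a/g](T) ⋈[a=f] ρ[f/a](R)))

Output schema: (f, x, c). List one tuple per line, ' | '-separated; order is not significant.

Subexpression sizes:
  T → 6
  ρ[a/g](T) → 6
  R → 5
  ρ[f/a](R) → 5
  (ρ[a/g](T) ⋈[a=f] ρ[f/a](R)) → 3
  π[f,x,c]((ρ[a/g](T) ⋈[a=f] ρ[f/a](R))) → 3

== RESULT ==
f | x | c
6 | r | 8
6 | s | 6
7 | p | 4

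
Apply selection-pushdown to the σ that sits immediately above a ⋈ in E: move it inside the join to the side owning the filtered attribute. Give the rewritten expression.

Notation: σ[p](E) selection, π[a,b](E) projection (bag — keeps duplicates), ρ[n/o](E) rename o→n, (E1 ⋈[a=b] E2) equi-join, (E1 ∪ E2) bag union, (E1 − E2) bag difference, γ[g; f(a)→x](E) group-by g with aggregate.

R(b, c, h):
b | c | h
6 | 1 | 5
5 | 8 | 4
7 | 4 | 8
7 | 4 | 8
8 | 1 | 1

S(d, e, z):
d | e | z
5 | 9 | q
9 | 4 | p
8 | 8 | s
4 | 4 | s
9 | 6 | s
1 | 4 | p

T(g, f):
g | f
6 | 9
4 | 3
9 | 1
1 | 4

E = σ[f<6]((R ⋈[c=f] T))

σ filters on f, owned by the right side.
E' = (R ⋈[c=f] σ[f<6](T))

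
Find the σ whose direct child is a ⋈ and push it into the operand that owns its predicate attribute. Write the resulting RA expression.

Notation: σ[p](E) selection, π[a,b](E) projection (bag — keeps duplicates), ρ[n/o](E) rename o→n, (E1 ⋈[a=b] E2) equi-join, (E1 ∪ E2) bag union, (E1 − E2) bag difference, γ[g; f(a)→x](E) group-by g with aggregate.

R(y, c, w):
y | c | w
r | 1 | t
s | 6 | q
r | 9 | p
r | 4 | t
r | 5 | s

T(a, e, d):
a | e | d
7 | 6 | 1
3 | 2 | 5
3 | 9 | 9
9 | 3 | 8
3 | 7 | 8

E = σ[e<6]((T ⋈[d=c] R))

σ filters on e, owned by the left side.
E' = (σ[e<6](T) ⋈[d=c] R)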